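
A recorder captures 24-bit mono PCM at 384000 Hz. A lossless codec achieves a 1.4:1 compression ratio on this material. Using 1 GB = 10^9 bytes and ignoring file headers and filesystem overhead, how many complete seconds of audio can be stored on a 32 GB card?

Uncompressed byte rate = 384,000 × 3 × 1 = 1,152,000 bytes/s.
After 1.4:1 compression, effective rate ≈ 822857.14 bytes/s.
Capacity = 32 × 1,000,000,000 = 32,000,000,000 bytes.
32,000,000,000 / effective rate ≈ 38888.89 s → 38,888 seconds.

38,888 seconds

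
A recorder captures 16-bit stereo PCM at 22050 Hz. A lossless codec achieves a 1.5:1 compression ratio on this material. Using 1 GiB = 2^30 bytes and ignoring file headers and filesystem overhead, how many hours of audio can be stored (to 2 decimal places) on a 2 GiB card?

10.14 hours

Uncompressed byte rate = 22,050 × 2 × 2 = 88,200 bytes/s.
After 1.5:1 compression, effective rate ≈ 58800 bytes/s.
Capacity = 2 × 1,073,741,824 = 2,147,483,648 bytes.
2,147,483,648 / effective rate ≈ 36521.83 s → 10.14 hours.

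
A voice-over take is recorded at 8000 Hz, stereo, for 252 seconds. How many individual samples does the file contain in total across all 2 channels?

8,000 × 252 s × 2 ch = 4,032,000 samples.

4,032,000 samples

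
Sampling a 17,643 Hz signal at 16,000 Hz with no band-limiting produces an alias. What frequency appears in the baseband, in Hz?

Nyquist = 16,000/2 = 8,000 Hz; 17,643 Hz exceeds it.
Alias = |17,643 − 1×16,000| = |17,643 − 16,000| = 1,643 Hz.

1,643 Hz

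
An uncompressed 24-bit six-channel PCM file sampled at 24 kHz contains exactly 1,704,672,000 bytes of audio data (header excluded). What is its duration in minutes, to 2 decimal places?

Byte rate = 24,000 × 3 × 6 = 432,000 bytes/s.
Duration = 1,704,672,000 / 432,000 = 3,946 s.
3,946 s / 60 = 65.77 minutes.

65.77 minutes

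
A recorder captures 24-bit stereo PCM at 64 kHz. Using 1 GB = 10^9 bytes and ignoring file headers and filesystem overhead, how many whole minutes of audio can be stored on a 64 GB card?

Uncompressed byte rate = 64,000 × 3 × 2 = 384,000 bytes/s.
Capacity = 64 × 1,000,000,000 = 64,000,000,000 bytes.
64,000,000,000 / 384,000 ≈ 166666.67 s → 2,777 minutes.

2,777 minutes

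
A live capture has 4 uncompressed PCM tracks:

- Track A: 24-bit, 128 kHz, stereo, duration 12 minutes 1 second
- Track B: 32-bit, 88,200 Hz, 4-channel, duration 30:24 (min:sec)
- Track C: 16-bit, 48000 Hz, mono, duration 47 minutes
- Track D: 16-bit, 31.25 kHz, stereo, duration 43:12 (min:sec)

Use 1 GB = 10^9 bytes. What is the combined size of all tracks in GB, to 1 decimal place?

Track A: 12 minutes 1 second = 721 s; 128,000 × 721 × 3 × 2 = 553,728,000 bytes.
Track B: 30:24 (min:sec) = 1,824 s; 88,200 × 1,824 × 4 × 4 = 2,574,028,800 bytes.
Track C: 47 minutes = 2,820 s; 48,000 × 2,820 × 2 × 1 = 270,720,000 bytes.
Track D: 43:12 (min:sec) = 2,592 s; 31,250 × 2,592 × 2 × 2 = 324,000,000 bytes.
Total = 3,722,476,800 bytes = 3.7 GB.

3.7 GB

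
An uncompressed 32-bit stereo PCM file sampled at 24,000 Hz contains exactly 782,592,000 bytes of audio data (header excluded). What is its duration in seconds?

Byte rate = 24,000 × 4 × 2 = 192,000 bytes/s.
Duration = 782,592,000 / 192,000 = 4,076 s.

4,076 seconds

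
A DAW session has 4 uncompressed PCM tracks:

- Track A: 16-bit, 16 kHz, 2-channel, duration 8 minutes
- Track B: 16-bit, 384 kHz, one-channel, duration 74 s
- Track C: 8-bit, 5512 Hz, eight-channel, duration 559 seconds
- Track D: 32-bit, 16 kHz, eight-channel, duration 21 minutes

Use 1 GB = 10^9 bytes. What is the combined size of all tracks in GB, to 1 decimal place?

Track A: 8 minutes = 480 s; 16,000 × 480 × 2 × 2 = 30,720,000 bytes.
Track B: 384,000 × 74 × 2 × 1 = 56,832,000 bytes.
Track C: 5,512 × 559 × 1 × 8 = 24,649,664 bytes.
Track D: 21 minutes = 1,260 s; 16,000 × 1,260 × 4 × 8 = 645,120,000 bytes.
Total = 757,321,664 bytes = 0.8 GB.

0.8 GB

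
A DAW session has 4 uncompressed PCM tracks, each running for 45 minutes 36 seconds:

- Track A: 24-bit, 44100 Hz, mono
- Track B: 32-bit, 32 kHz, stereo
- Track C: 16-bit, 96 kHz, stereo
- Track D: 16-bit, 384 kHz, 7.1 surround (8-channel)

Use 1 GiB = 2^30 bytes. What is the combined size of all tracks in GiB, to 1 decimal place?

17.6 GiB

45 minutes 36 seconds = 2,736 s.
Track A: 44,100 × 2,736 × 3 × 1 = 361,972,800 bytes.
Track B: 32,000 × 2,736 × 4 × 2 = 700,416,000 bytes.
Track C: 96,000 × 2,736 × 2 × 2 = 1,050,624,000 bytes.
Track D: 384,000 × 2,736 × 2 × 8 = 16,809,984,000 bytes.
Total = 18,922,996,800 bytes = 17.6 GiB.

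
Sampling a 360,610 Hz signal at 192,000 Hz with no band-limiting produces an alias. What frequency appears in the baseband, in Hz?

23,390 Hz

Nyquist = 192,000/2 = 96,000 Hz; 360,610 Hz exceeds it.
Alias = |360,610 − 2×192,000| = |360,610 − 384,000| = 23,390 Hz.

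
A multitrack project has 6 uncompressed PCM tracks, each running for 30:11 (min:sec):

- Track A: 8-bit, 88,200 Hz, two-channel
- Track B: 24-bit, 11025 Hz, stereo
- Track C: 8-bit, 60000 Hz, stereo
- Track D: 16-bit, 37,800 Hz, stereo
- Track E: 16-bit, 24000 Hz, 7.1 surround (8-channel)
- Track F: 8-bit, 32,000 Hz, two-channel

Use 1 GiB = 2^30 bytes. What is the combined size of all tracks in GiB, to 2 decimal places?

1.62 GiB

30:11 (min:sec) = 1,811 s.
Track A: 88,200 × 1,811 × 1 × 2 = 319,460,400 bytes.
Track B: 11,025 × 1,811 × 3 × 2 = 119,797,650 bytes.
Track C: 60,000 × 1,811 × 1 × 2 = 217,320,000 bytes.
Track D: 37,800 × 1,811 × 2 × 2 = 273,823,200 bytes.
Track E: 24,000 × 1,811 × 2 × 8 = 695,424,000 bytes.
Track F: 32,000 × 1,811 × 1 × 2 = 115,904,000 bytes.
Total = 1,741,729,250 bytes = 1.62 GiB.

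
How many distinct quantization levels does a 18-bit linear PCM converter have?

2^18 = 262,144.

262,144 levels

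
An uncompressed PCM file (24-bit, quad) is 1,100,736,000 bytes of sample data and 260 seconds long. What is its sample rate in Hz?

352,800 Hz

Bytes = sample_rate × seconds × bytes_per_sample × channels.
sample_rate = 1,100,736,000 / (260 × 3 × 4) = 1,100,736,000 / 3,120 = 352,800 Hz.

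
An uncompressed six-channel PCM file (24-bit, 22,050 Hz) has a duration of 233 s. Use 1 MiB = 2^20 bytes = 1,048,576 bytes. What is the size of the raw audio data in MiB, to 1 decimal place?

Bytes = 22,050 samples/s × 233 s × 3 bytes/sample × 6 ch = 92,477,700 bytes.
92,477,700 / 1,048,576 = 88.2 MiB.

88.2 MiB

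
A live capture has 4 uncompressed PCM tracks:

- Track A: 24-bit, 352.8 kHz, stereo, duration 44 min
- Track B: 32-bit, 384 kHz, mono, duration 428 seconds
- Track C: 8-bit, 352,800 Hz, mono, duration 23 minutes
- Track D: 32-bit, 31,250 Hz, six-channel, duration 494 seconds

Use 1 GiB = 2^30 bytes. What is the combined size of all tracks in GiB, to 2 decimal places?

6.62 GiB

Track A: 44 min = 2,640 s; 352,800 × 2,640 × 3 × 2 = 5,588,352,000 bytes.
Track B: 384,000 × 428 × 4 × 1 = 657,408,000 bytes.
Track C: 23 minutes = 1,380 s; 352,800 × 1,380 × 1 × 1 = 486,864,000 bytes.
Track D: 31,250 × 494 × 4 × 6 = 370,500,000 bytes.
Total = 7,103,124,000 bytes = 6.62 GiB.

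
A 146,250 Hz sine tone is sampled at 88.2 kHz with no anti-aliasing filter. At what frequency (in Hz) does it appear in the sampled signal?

30,150 Hz

Nyquist = 88,200/2 = 44,100 Hz; 146,250 Hz exceeds it.
Alias = |146,250 − 2×88,200| = |146,250 − 176,400| = 30,150 Hz.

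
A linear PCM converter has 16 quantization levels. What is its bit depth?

4 bits

log2(16) = 4.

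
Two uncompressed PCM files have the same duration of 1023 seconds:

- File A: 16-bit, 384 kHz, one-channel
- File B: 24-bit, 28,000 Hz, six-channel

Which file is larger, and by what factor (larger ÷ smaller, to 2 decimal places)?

File A, by a factor of 1.52

File A: 384,000 × 2 × 1 = 768,000 bytes/s.
File B: 28,000 × 3 × 6 = 504,000 bytes/s.
File A is larger; ratio = 785,664,000 / 515,592,000 = 1.52.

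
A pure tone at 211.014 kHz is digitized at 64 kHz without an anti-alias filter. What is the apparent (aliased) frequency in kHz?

Nyquist = 64,000/2 = 32,000 Hz; 211,014 Hz exceeds it.
Alias = |211,014 − 3×64,000| = |211,014 − 192,000| = 19,014 Hz = 19.014 kHz.

19.014 kHz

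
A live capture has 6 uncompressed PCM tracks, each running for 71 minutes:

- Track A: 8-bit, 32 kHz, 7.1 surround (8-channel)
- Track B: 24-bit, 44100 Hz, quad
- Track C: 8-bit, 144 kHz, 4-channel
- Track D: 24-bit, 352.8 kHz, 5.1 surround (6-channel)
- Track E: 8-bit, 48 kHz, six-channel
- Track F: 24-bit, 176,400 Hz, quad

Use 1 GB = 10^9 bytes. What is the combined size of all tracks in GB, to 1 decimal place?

43.1 GB

71 minutes = 4,260 s.
Track A: 32,000 × 4,260 × 1 × 8 = 1,090,560,000 bytes.
Track B: 44,100 × 4,260 × 3 × 4 = 2,254,392,000 bytes.
Track C: 144,000 × 4,260 × 1 × 4 = 2,453,760,000 bytes.
Track D: 352,800 × 4,260 × 3 × 6 = 27,052,704,000 bytes.
Track E: 48,000 × 4,260 × 1 × 6 = 1,226,880,000 bytes.
Track F: 176,400 × 4,260 × 3 × 4 = 9,017,568,000 bytes.
Total = 43,095,864,000 bytes = 43.1 GB.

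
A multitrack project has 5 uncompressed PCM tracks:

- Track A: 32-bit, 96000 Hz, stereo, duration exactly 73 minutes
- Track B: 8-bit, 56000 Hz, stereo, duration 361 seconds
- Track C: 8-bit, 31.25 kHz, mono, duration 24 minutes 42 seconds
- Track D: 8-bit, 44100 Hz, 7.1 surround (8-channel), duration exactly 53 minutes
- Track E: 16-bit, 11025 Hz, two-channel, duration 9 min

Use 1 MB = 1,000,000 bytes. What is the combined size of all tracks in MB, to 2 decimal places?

4596.30 MB

Track A: exactly 73 minutes = 4,380 s; 96,000 × 4,380 × 4 × 2 = 3,363,840,000 bytes.
Track B: 56,000 × 361 × 1 × 2 = 40,432,000 bytes.
Track C: 24 minutes 42 seconds = 1,482 s; 31,250 × 1,482 × 1 × 1 = 46,312,500 bytes.
Track D: exactly 53 minutes = 3,180 s; 44,100 × 3,180 × 1 × 8 = 1,121,904,000 bytes.
Track E: 9 min = 540 s; 11,025 × 540 × 2 × 2 = 23,814,000 bytes.
Total = 4,596,302,500 bytes = 4596.30 MB.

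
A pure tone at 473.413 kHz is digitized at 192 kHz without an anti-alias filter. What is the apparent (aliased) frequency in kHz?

Nyquist = 192,000/2 = 96,000 Hz; 473,413 Hz exceeds it.
Alias = |473,413 − 2×192,000| = |473,413 − 384,000| = 89,413 Hz = 89.413 kHz.

89.413 kHz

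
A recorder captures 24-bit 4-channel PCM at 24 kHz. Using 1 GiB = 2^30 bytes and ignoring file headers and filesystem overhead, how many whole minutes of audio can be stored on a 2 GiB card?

Uncompressed byte rate = 24,000 × 3 × 4 = 288,000 bytes/s.
Capacity = 2 × 1,073,741,824 = 2,147,483,648 bytes.
2,147,483,648 / 288,000 ≈ 7456.54 s → 124 minutes.

124 minutes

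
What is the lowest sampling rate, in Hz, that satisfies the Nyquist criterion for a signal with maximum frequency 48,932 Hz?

Minimum sample rate = 2 × 48,932 Hz = 97,864 Hz.

97,864 Hz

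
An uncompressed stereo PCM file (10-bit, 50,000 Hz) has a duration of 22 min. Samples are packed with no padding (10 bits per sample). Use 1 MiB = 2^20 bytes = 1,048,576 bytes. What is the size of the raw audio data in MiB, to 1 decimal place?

157.4 MiB

Duration = 22 min = 1,320 s.
Bits = 50,000 × 1,320 × 10 × 2 = 1,320,000,000 bits = 165,000,000 bytes.
165,000,000 / 1,048,576 = 157.4 MiB.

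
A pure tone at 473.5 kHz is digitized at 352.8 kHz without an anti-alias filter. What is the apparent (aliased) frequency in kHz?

Nyquist = 352,800/2 = 176,400 Hz; 473,500 Hz exceeds it.
Alias = |473,500 − 1×352,800| = |473,500 − 352,800| = 120,700 Hz = 120.7 kHz.

120.7 kHz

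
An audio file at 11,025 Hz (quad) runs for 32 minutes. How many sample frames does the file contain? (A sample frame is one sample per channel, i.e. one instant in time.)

32 minutes = 1,920 s.
11,025 samples/s × 1,920 s = 21,168,000 frames.

21,168,000 sample frames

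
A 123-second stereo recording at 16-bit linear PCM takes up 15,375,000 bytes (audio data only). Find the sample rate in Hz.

31,250 Hz

Bytes = sample_rate × seconds × bytes_per_sample × channels.
sample_rate = 15,375,000 / (123 × 2 × 2) = 15,375,000 / 492 = 31,250 Hz.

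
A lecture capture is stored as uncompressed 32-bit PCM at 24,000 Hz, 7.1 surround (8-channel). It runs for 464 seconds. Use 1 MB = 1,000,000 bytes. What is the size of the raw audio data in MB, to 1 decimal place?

356.4 MB

Bytes = 24,000 samples/s × 464 s × 4 bytes/sample × 8 ch = 356,352,000 bytes.
356,352,000 / 1,000,000 = 356.4 MB.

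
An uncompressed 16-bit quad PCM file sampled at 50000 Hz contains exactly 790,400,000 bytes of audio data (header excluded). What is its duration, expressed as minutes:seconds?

Byte rate = 50,000 × 2 × 4 = 400,000 bytes/s.
Duration = 790,400,000 / 400,000 = 1,976 s.
1,976 s = 32:56.

32:56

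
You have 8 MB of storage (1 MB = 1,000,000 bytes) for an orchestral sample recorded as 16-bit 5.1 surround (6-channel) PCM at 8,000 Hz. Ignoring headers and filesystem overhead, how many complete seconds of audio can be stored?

83 seconds

Uncompressed byte rate = 8,000 × 2 × 6 = 96,000 bytes/s.
Capacity = 8 × 1,000,000 = 8,000,000 bytes.
8,000,000 / 96,000 ≈ 83.33 s → 83 seconds.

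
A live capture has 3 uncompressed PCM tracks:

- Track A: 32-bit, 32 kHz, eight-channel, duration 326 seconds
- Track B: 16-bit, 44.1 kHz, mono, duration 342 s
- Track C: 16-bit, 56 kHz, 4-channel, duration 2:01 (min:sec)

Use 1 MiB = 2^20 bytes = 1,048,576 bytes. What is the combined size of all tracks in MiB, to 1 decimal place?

398.8 MiB

Track A: 32,000 × 326 × 4 × 8 = 333,824,000 bytes.
Track B: 44,100 × 342 × 2 × 1 = 30,164,400 bytes.
Track C: 2:01 (min:sec) = 121 s; 56,000 × 121 × 2 × 4 = 54,208,000 bytes.
Total = 418,196,400 bytes = 398.8 MiB.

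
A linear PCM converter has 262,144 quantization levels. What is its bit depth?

log2(262,144) = 18.

18 bits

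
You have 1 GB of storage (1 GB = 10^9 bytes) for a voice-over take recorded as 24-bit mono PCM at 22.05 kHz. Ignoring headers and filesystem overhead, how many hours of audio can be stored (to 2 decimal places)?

4.20 hours

Uncompressed byte rate = 22,050 × 3 × 1 = 66,150 bytes/s.
Capacity = 1 × 1,000,000,000 = 1,000,000,000 bytes.
1,000,000,000 / 66,150 ≈ 15117.16 s → 4.20 hours.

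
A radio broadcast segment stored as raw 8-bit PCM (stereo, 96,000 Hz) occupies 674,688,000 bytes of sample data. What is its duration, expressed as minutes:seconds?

58:34

Byte rate = 96,000 × 1 × 2 = 192,000 bytes/s.
Duration = 674,688,000 / 192,000 = 3,514 s.
3,514 s = 58:34.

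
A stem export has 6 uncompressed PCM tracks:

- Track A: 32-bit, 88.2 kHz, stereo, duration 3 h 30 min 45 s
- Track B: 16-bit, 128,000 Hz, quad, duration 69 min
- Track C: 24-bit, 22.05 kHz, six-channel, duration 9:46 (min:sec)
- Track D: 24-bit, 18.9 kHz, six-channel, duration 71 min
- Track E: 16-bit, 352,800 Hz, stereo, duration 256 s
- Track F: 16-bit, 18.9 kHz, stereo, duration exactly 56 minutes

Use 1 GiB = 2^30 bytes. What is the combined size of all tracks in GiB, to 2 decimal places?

Track A: 3 h 30 min 45 s = 12,645 s; 88,200 × 12,645 × 4 × 2 = 8,922,312,000 bytes.
Track B: 69 min = 4,140 s; 128,000 × 4,140 × 2 × 4 = 4,239,360,000 bytes.
Track C: 9:46 (min:sec) = 586 s; 22,050 × 586 × 3 × 6 = 232,583,400 bytes.
Track D: 71 min = 4,260 s; 18,900 × 4,260 × 3 × 6 = 1,449,252,000 bytes.
Track E: 352,800 × 256 × 2 × 2 = 361,267,200 bytes.
Track F: exactly 56 minutes = 3,360 s; 18,900 × 3,360 × 2 × 2 = 254,016,000 bytes.
Total = 15,458,790,600 bytes = 14.40 GiB.

14.40 GiB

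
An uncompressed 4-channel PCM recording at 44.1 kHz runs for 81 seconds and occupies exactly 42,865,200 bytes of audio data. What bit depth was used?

Bytes per sample = 42,865,200 / (44,100 × 81 × 4) = 42,865,200 / 14,288,400 = 3.
Bit depth = 3 × 8 = 24 bits.

24 bits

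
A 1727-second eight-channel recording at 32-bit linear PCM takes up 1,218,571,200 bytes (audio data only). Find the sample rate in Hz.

22,050 Hz

Bytes = sample_rate × seconds × bytes_per_sample × channels.
sample_rate = 1,218,571,200 / (1,727 × 4 × 8) = 1,218,571,200 / 55,264 = 22,050 Hz.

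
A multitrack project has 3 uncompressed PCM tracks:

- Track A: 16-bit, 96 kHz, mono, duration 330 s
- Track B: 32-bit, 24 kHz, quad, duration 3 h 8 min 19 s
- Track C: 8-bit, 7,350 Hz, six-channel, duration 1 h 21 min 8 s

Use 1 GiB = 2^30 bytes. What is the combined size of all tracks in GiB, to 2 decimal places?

4.30 GiB

Track A: 96,000 × 330 × 2 × 1 = 63,360,000 bytes.
Track B: 3 h 8 min 19 s = 11,299 s; 24,000 × 11,299 × 4 × 4 = 4,338,816,000 bytes.
Track C: 1 h 21 min 8 s = 4,868 s; 7,350 × 4,868 × 1 × 6 = 214,678,800 bytes.
Total = 4,616,854,800 bytes = 4.30 GiB.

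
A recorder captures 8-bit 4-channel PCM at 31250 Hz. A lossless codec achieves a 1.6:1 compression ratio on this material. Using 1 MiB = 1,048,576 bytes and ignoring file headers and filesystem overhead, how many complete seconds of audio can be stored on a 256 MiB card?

Uncompressed byte rate = 31,250 × 1 × 4 = 125,000 bytes/s.
After 1.6:1 compression, effective rate ≈ 78125 bytes/s.
Capacity = 256 × 1,048,576 = 268,435,456 bytes.
268,435,456 / effective rate ≈ 3435.97 s → 3,435 seconds.

3,435 seconds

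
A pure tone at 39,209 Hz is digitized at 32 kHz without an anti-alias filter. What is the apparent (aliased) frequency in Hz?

7,209 Hz

Nyquist = 32,000/2 = 16,000 Hz; 39,209 Hz exceeds it.
Alias = |39,209 − 1×32,000| = |39,209 − 32,000| = 7,209 Hz.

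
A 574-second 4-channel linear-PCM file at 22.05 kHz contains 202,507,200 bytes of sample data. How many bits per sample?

Bytes per sample = 202,507,200 / (22,050 × 574 × 4) = 202,507,200 / 50,626,800 = 4.
Bit depth = 4 × 8 = 32 bits.

32 bits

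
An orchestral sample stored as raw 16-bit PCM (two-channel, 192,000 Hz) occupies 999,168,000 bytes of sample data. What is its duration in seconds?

Byte rate = 192,000 × 2 × 2 = 768,000 bytes/s.
Duration = 999,168,000 / 768,000 = 1,301 s.

1,301 seconds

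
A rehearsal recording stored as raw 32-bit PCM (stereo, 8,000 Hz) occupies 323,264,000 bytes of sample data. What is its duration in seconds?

Byte rate = 8,000 × 4 × 2 = 64,000 bytes/s.
Duration = 323,264,000 / 64,000 = 5,051 s.

5,051 seconds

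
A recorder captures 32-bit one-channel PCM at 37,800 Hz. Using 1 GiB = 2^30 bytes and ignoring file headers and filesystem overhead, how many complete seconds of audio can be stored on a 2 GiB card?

14,202 seconds

Uncompressed byte rate = 37,800 × 4 × 1 = 151,200 bytes/s.
Capacity = 2 × 1,073,741,824 = 2,147,483,648 bytes.
2,147,483,648 / 151,200 ≈ 14202.93 s → 14,202 seconds.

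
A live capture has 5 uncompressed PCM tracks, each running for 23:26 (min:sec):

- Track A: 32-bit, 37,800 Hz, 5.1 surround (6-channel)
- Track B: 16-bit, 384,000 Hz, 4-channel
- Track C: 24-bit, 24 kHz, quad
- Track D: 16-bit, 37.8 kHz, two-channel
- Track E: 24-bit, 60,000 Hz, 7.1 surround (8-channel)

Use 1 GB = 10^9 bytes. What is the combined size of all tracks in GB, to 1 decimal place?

8.2 GB

23:26 (min:sec) = 1,406 s.
Track A: 37,800 × 1,406 × 4 × 6 = 1,275,523,200 bytes.
Track B: 384,000 × 1,406 × 2 × 4 = 4,319,232,000 bytes.
Track C: 24,000 × 1,406 × 3 × 4 = 404,928,000 bytes.
Track D: 37,800 × 1,406 × 2 × 2 = 212,587,200 bytes.
Track E: 60,000 × 1,406 × 3 × 8 = 2,024,640,000 bytes.
Total = 8,236,910,400 bytes = 8.2 GB.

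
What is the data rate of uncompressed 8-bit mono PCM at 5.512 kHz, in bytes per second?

Bit rate = 5,512 × 8 × 1 = 44,096 bits/s.
44,096 / 8 = 5,512 bytes/s.

5,512 bytes/s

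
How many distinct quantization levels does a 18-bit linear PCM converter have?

2^18 = 262,144.

262,144 levels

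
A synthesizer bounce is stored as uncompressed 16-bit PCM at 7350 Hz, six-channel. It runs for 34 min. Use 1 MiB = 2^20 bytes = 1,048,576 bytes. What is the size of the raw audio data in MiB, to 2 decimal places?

Duration = 34 min = 2,040 s.
Bytes = 7,350 samples/s × 2,040 s × 2 bytes/sample × 6 ch = 179,928,000 bytes.
179,928,000 / 1,048,576 = 171.59 MiB.

171.59 MiB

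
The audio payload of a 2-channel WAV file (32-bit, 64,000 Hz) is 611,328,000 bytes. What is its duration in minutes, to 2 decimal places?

19.90 minutes

Byte rate = 64,000 × 4 × 2 = 512,000 bytes/s.
Duration = 611,328,000 / 512,000 = 1,194 s.
1,194 s / 60 = 19.90 minutes.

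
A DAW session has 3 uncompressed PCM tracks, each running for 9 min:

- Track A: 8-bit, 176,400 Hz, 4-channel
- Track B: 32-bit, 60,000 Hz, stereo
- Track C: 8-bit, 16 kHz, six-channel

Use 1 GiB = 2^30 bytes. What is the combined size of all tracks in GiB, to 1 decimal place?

9 min = 540 s.
Track A: 176,400 × 540 × 1 × 4 = 381,024,000 bytes.
Track B: 60,000 × 540 × 4 × 2 = 259,200,000 bytes.
Track C: 16,000 × 540 × 1 × 6 = 51,840,000 bytes.
Total = 692,064,000 bytes = 0.6 GiB.

0.6 GiB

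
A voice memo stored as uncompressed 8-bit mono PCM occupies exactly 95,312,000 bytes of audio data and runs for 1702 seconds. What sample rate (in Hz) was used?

Bytes = sample_rate × seconds × bytes_per_sample × channels.
sample_rate = 95,312,000 / (1,702 × 1 × 1) = 95,312,000 / 1,702 = 56,000 Hz.

56,000 Hz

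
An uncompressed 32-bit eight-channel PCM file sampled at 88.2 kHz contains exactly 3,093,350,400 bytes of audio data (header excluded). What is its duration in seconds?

Byte rate = 88,200 × 4 × 8 = 2,822,400 bytes/s.
Duration = 3,093,350,400 / 2,822,400 = 1,096 s.

1,096 seconds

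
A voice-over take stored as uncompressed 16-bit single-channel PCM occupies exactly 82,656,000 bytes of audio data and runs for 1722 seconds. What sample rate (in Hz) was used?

Bytes = sample_rate × seconds × bytes_per_sample × channels.
sample_rate = 82,656,000 / (1,722 × 2 × 1) = 82,656,000 / 3,444 = 24,000 Hz.

24,000 Hz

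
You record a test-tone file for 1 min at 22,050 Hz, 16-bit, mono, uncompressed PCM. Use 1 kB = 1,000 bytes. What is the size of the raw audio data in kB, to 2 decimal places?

Duration = 1 min = 60 s.
Bytes = 22,050 samples/s × 60 s × 2 bytes/sample × 1 ch = 2,646,000 bytes.
2,646,000 / 1,000 = 2646.00 kB.

2646.00 kB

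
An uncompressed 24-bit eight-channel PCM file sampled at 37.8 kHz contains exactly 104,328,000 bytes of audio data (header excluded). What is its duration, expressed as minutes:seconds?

1:55

Byte rate = 37,800 × 3 × 8 = 907,200 bytes/s.
Duration = 104,328,000 / 907,200 = 115 s.
115 s = 1:55.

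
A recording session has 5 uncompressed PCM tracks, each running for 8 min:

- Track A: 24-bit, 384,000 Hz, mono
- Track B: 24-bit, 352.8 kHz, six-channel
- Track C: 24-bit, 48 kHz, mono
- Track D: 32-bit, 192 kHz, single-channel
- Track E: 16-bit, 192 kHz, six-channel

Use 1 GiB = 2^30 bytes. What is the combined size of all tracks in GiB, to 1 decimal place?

8 min = 480 s.
Track A: 384,000 × 480 × 3 × 1 = 552,960,000 bytes.
Track B: 352,800 × 480 × 3 × 6 = 3,048,192,000 bytes.
Track C: 48,000 × 480 × 3 × 1 = 69,120,000 bytes.
Track D: 192,000 × 480 × 4 × 1 = 368,640,000 bytes.
Track E: 192,000 × 480 × 2 × 6 = 1,105,920,000 bytes.
Total = 5,144,832,000 bytes = 4.8 GiB.

4.8 GiB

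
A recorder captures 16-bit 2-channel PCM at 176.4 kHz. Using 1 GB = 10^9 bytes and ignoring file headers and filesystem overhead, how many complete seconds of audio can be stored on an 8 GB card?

Uncompressed byte rate = 176,400 × 2 × 2 = 705,600 bytes/s.
Capacity = 8 × 1,000,000,000 = 8,000,000,000 bytes.
8,000,000,000 / 705,600 ≈ 11337.87 s → 11,337 seconds.

11,337 seconds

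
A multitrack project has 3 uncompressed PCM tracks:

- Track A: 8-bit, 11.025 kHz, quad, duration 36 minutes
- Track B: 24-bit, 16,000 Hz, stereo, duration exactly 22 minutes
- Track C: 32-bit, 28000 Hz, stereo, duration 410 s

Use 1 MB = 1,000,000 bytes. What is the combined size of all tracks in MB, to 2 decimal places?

Track A: 36 minutes = 2,160 s; 11,025 × 2,160 × 1 × 4 = 95,256,000 bytes.
Track B: exactly 22 minutes = 1,320 s; 16,000 × 1,320 × 3 × 2 = 126,720,000 bytes.
Track C: 28,000 × 410 × 4 × 2 = 91,840,000 bytes.
Total = 313,816,000 bytes = 313.82 MB.

313.82 MB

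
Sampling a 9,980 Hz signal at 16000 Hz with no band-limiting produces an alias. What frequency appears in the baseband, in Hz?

6,020 Hz

Nyquist = 16,000/2 = 8,000 Hz; 9,980 Hz exceeds it.
Alias = |9,980 − 1×16,000| = |9,980 − 16,000| = 6,020 Hz.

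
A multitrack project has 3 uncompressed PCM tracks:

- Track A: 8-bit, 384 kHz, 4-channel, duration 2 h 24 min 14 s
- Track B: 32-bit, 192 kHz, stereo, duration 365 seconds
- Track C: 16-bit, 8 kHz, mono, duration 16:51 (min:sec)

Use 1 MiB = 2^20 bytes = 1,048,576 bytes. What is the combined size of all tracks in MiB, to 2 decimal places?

Track A: 2 h 24 min 14 s = 8,654 s; 384,000 × 8,654 × 1 × 4 = 13,292,544,000 bytes.
Track B: 192,000 × 365 × 4 × 2 = 560,640,000 bytes.
Track C: 16:51 (min:sec) = 1,011 s; 8,000 × 1,011 × 2 × 1 = 16,176,000 bytes.
Total = 13,869,360,000 bytes = 13226.85 MiB.

13226.85 MiB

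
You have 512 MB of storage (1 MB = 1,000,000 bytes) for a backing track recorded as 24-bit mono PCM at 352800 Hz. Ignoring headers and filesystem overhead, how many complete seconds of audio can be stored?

483 seconds

Uncompressed byte rate = 352,800 × 3 × 1 = 1,058,400 bytes/s.
Capacity = 512 × 1,000,000 = 512,000,000 bytes.
512,000,000 / 1,058,400 ≈ 483.75 s → 483 seconds.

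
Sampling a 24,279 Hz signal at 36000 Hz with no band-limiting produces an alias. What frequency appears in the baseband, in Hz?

11,721 Hz

Nyquist = 36,000/2 = 18,000 Hz; 24,279 Hz exceeds it.
Alias = |24,279 − 1×36,000| = |24,279 − 36,000| = 11,721 Hz.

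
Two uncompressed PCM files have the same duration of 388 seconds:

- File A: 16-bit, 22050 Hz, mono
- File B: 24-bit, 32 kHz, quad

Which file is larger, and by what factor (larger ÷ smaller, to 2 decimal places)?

File A: 22,050 × 2 × 1 = 44,100 bytes/s.
File B: 32,000 × 3 × 4 = 384,000 bytes/s.
File B is larger; ratio = 148,992,000 / 17,110,800 = 8.71.

File B, by a factor of 8.71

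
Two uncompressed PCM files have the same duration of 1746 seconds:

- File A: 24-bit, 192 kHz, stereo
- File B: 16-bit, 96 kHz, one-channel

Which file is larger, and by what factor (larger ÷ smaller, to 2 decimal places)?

File A, by a factor of 6.00

File A: 192,000 × 3 × 2 = 1,152,000 bytes/s.
File B: 96,000 × 2 × 1 = 192,000 bytes/s.
File A is larger; ratio = 2,011,392,000 / 335,232,000 = 6.00.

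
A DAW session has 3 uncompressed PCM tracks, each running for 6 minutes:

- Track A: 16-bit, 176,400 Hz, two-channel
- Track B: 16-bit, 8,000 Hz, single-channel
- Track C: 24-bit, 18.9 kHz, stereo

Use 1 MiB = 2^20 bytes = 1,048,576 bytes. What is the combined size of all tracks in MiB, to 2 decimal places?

286.67 MiB

6 minutes = 360 s.
Track A: 176,400 × 360 × 2 × 2 = 254,016,000 bytes.
Track B: 8,000 × 360 × 2 × 1 = 5,760,000 bytes.
Track C: 18,900 × 360 × 3 × 2 = 40,824,000 bytes.
Total = 300,600,000 bytes = 286.67 MiB.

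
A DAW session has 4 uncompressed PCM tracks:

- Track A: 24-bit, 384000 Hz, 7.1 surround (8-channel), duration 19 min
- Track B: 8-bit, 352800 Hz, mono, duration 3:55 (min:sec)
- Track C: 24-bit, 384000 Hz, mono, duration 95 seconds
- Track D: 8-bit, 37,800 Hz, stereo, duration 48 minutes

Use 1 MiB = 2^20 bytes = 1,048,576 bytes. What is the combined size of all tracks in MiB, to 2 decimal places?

Track A: 19 min = 1,140 s; 384,000 × 1,140 × 3 × 8 = 10,506,240,000 bytes.
Track B: 3:55 (min:sec) = 235 s; 352,800 × 235 × 1 × 1 = 82,908,000 bytes.
Track C: 384,000 × 95 × 3 × 1 = 109,440,000 bytes.
Track D: 48 minutes = 2,880 s; 37,800 × 2,880 × 1 × 2 = 217,728,000 bytes.
Total = 10,916,316,000 bytes = 10410.61 MiB.

10410.61 MiB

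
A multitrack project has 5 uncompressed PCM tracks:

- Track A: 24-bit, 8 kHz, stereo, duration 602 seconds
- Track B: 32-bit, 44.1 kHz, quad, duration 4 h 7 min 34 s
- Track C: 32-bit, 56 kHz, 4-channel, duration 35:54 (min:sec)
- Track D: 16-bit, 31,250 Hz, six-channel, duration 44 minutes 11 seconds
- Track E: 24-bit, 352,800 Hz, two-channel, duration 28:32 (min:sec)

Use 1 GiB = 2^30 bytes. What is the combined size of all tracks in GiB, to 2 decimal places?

15.89 GiB

Track A: 8,000 × 602 × 3 × 2 = 28,896,000 bytes.
Track B: 4 h 7 min 34 s = 14,854 s; 44,100 × 14,854 × 4 × 4 = 10,480,982,400 bytes.
Track C: 35:54 (min:sec) = 2,154 s; 56,000 × 2,154 × 4 × 4 = 1,929,984,000 bytes.
Track D: 44 minutes 11 seconds = 2,651 s; 31,250 × 2,651 × 2 × 6 = 994,125,000 bytes.
Track E: 28:32 (min:sec) = 1,712 s; 352,800 × 1,712 × 3 × 2 = 3,623,961,600 bytes.
Total = 17,057,949,000 bytes = 15.89 GiB.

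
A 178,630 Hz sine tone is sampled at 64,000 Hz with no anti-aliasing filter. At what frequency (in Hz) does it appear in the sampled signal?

Nyquist = 64,000/2 = 32,000 Hz; 178,630 Hz exceeds it.
Alias = |178,630 − 3×64,000| = |178,630 − 192,000| = 13,370 Hz.

13,370 Hz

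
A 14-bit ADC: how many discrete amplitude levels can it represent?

2^14 = 16,384.

16,384 levels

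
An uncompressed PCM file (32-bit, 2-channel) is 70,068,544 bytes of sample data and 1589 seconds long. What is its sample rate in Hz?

Bytes = sample_rate × seconds × bytes_per_sample × channels.
sample_rate = 70,068,544 / (1,589 × 4 × 2) = 70,068,544 / 12,712 = 5,512 Hz.

5,512 Hz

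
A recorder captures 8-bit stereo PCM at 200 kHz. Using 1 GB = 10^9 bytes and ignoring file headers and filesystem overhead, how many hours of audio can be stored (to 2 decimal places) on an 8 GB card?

Uncompressed byte rate = 200,000 × 1 × 2 = 400,000 bytes/s.
Capacity = 8 × 1,000,000,000 = 8,000,000,000 bytes.
8,000,000,000 / 400,000 ≈ 20000 s → 5.56 hours.

5.56 hours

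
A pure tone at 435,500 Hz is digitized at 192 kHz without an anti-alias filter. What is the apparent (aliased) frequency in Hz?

Nyquist = 192,000/2 = 96,000 Hz; 435,500 Hz exceeds it.
Alias = |435,500 − 2×192,000| = |435,500 − 384,000| = 51,500 Hz.

51,500 Hz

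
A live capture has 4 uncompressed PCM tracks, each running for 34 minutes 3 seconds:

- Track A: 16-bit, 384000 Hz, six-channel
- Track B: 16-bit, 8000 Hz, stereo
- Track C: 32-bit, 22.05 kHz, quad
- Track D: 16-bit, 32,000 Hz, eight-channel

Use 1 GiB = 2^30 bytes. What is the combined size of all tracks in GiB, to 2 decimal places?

34 minutes 3 seconds = 2,043 s.
Track A: 384,000 × 2,043 × 2 × 6 = 9,414,144,000 bytes.
Track B: 8,000 × 2,043 × 2 × 2 = 65,376,000 bytes.
Track C: 22,050 × 2,043 × 4 × 4 = 720,770,400 bytes.
Track D: 32,000 × 2,043 × 2 × 8 = 1,046,016,000 bytes.
Total = 11,246,306,400 bytes = 10.47 GiB.

10.47 GiB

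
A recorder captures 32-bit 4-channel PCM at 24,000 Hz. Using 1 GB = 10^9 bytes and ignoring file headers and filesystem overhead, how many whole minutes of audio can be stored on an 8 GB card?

347 minutes

Uncompressed byte rate = 24,000 × 4 × 4 = 384,000 bytes/s.
Capacity = 8 × 1,000,000,000 = 8,000,000,000 bytes.
8,000,000,000 / 384,000 ≈ 20833.33 s → 347 minutes.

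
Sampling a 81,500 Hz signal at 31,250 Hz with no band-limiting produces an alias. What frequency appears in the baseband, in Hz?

12,250 Hz

Nyquist = 31,250/2 = 15,625 Hz; 81,500 Hz exceeds it.
Alias = |81,500 − 3×31,250| = |81,500 − 93,750| = 12,250 Hz.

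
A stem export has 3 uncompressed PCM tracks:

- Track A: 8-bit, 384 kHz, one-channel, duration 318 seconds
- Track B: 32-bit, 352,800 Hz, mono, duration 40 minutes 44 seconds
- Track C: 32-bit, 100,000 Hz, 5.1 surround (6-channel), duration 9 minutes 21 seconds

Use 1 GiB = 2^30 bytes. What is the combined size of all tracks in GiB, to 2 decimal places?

Track A: 384,000 × 318 × 1 × 1 = 122,112,000 bytes.
Track B: 40 minutes 44 seconds = 2,444 s; 352,800 × 2,444 × 4 × 1 = 3,448,972,800 bytes.
Track C: 9 minutes 21 seconds = 561 s; 100,000 × 561 × 4 × 6 = 1,346,400,000 bytes.
Total = 4,917,484,800 bytes = 4.58 GiB.

4.58 GiB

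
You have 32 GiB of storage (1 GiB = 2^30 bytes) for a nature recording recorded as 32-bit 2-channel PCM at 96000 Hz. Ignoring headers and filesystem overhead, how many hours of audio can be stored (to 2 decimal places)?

Uncompressed byte rate = 96,000 × 4 × 2 = 768,000 bytes/s.
Capacity = 32 × 1,073,741,824 = 34,359,738,368 bytes.
34,359,738,368 / 768,000 ≈ 44739.24 s → 12.43 hours.

12.43 hours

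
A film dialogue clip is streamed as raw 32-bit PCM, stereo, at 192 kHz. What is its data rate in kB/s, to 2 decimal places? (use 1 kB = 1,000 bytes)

Bit rate = 192,000 × 32 × 2 = 12,288,000 bits/s.
12,288,000 / 8 = 1,536,000 B/s = 1536.00 kB/s.

1536.00 kB/s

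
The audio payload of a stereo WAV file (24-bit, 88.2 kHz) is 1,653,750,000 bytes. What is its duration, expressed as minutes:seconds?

Byte rate = 88,200 × 3 × 2 = 529,200 bytes/s.
Duration = 1,653,750,000 / 529,200 = 3,125 s.
3,125 s = 52:05.

52:05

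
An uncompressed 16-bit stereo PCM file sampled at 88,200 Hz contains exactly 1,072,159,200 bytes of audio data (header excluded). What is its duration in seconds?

Byte rate = 88,200 × 2 × 2 = 352,800 bytes/s.
Duration = 1,072,159,200 / 352,800 = 3,039 s.

3,039 seconds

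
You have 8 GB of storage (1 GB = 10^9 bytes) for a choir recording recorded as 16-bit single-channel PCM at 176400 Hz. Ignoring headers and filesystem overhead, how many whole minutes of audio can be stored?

377 minutes

Uncompressed byte rate = 176,400 × 2 × 1 = 352,800 bytes/s.
Capacity = 8 × 1,000,000,000 = 8,000,000,000 bytes.
8,000,000,000 / 352,800 ≈ 22675.74 s → 377 minutes.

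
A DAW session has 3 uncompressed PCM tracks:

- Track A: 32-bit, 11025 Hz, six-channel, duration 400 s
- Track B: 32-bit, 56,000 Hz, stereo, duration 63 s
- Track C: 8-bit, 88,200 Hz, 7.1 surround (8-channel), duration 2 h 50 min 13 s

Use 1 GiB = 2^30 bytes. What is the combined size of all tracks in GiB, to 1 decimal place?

6.8 GiB

Track A: 11,025 × 400 × 4 × 6 = 105,840,000 bytes.
Track B: 56,000 × 63 × 4 × 2 = 28,224,000 bytes.
Track C: 2 h 50 min 13 s = 10,213 s; 88,200 × 10,213 × 1 × 8 = 7,206,292,800 bytes.
Total = 7,340,356,800 bytes = 6.8 GiB.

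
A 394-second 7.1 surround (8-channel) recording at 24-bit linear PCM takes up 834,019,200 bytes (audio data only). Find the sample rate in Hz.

88,200 Hz

Bytes = sample_rate × seconds × bytes_per_sample × channels.
sample_rate = 834,019,200 / (394 × 3 × 8) = 834,019,200 / 9,456 = 88,200 Hz.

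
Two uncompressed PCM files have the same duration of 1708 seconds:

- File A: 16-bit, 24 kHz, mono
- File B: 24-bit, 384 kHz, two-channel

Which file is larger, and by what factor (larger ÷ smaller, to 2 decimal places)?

File B, by a factor of 48.00

File A: 24,000 × 2 × 1 = 48,000 bytes/s.
File B: 384,000 × 3 × 2 = 2,304,000 bytes/s.
File B is larger; ratio = 3,935,232,000 / 81,984,000 = 48.00.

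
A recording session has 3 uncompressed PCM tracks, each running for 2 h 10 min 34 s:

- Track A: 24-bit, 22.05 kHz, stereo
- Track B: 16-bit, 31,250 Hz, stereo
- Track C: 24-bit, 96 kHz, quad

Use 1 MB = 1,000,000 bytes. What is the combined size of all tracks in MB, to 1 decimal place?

11040.5 MB

2 h 10 min 34 s = 7,834 s.
Track A: 22,050 × 7,834 × 3 × 2 = 1,036,438,200 bytes.
Track B: 31,250 × 7,834 × 2 × 2 = 979,250,000 bytes.
Track C: 96,000 × 7,834 × 3 × 4 = 9,024,768,000 bytes.
Total = 11,040,456,200 bytes = 11040.5 MB.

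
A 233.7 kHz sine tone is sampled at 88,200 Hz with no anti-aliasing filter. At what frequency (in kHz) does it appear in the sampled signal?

30.9 kHz

Nyquist = 88,200/2 = 44,100 Hz; 233,700 Hz exceeds it.
Alias = |233,700 − 3×88,200| = |233,700 − 264,600| = 30,900 Hz = 30.9 kHz.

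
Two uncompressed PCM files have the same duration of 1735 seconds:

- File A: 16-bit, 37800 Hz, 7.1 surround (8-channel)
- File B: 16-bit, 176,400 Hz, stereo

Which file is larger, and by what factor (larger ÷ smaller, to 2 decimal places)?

File B, by a factor of 1.17

File A: 37,800 × 2 × 8 = 604,800 bytes/s.
File B: 176,400 × 2 × 2 = 705,600 bytes/s.
File B is larger; ratio = 1,224,216,000 / 1,049,328,000 = 1.17.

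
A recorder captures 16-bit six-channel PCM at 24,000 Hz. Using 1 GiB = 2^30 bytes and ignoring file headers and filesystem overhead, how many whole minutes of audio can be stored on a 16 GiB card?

Uncompressed byte rate = 24,000 × 2 × 6 = 288,000 bytes/s.
Capacity = 16 × 1,073,741,824 = 17,179,869,184 bytes.
17,179,869,184 / 288,000 ≈ 59652.32 s → 994 minutes.

994 minutes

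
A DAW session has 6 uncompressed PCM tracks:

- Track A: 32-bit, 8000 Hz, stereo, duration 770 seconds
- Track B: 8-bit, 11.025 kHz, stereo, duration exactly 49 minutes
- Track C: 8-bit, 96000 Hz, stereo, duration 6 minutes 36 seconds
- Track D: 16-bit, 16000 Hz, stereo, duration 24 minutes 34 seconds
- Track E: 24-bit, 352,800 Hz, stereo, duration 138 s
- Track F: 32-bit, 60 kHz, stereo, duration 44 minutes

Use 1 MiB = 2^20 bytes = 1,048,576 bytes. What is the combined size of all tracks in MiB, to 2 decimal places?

1758.38 MiB

Track A: 8,000 × 770 × 4 × 2 = 49,280,000 bytes.
Track B: exactly 49 minutes = 2,940 s; 11,025 × 2,940 × 1 × 2 = 64,827,000 bytes.
Track C: 6 minutes 36 seconds = 396 s; 96,000 × 396 × 1 × 2 = 76,032,000 bytes.
Track D: 24 minutes 34 seconds = 1,474 s; 16,000 × 1,474 × 2 × 2 = 94,336,000 bytes.
Track E: 352,800 × 138 × 3 × 2 = 292,118,400 bytes.
Track F: 44 minutes = 2,640 s; 60,000 × 2,640 × 4 × 2 = 1,267,200,000 bytes.
Total = 1,843,793,400 bytes = 1758.38 MiB.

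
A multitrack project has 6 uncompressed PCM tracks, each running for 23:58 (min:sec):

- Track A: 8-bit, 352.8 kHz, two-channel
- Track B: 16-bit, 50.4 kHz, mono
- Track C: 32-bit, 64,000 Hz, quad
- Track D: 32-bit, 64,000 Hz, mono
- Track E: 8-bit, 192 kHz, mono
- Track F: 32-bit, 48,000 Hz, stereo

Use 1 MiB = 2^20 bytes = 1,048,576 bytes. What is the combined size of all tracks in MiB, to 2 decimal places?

23:58 (min:sec) = 1,438 s.
Track A: 352,800 × 1,438 × 1 × 2 = 1,014,652,800 bytes.
Track B: 50,400 × 1,438 × 2 × 1 = 144,950,400 bytes.
Track C: 64,000 × 1,438 × 4 × 4 = 1,472,512,000 bytes.
Track D: 64,000 × 1,438 × 4 × 1 = 368,128,000 bytes.
Track E: 192,000 × 1,438 × 1 × 1 = 276,096,000 bytes.
Track F: 48,000 × 1,438 × 4 × 2 = 552,192,000 bytes.
Total = 3,828,531,200 bytes = 3651.17 MiB.

3651.17 MiB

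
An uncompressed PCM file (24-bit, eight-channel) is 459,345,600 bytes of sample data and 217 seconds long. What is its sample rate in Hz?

88,200 Hz

Bytes = sample_rate × seconds × bytes_per_sample × channels.
sample_rate = 459,345,600 / (217 × 3 × 8) = 459,345,600 / 5,208 = 88,200 Hz.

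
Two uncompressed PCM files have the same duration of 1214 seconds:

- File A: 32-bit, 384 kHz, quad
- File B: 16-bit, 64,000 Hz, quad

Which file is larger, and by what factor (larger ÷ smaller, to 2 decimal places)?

File A: 384,000 × 4 × 4 = 6,144,000 bytes/s.
File B: 64,000 × 2 × 4 = 512,000 bytes/s.
File A is larger; ratio = 7,458,816,000 / 621,568,000 = 12.00.

File A, by a factor of 12.00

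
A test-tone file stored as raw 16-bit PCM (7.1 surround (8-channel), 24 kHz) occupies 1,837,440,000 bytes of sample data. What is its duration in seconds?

4,785 seconds

Byte rate = 24,000 × 2 × 8 = 384,000 bytes/s.
Duration = 1,837,440,000 / 384,000 = 4,785 s.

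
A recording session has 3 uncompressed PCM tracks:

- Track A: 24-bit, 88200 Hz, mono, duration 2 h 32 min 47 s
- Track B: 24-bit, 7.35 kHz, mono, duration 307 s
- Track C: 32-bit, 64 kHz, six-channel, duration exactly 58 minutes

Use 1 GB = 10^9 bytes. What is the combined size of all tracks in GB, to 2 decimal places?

7.78 GB

Track A: 2 h 32 min 47 s = 9,167 s; 88,200 × 9,167 × 3 × 1 = 2,425,588,200 bytes.
Track B: 7,350 × 307 × 3 × 1 = 6,769,350 bytes.
Track C: exactly 58 minutes = 3,480 s; 64,000 × 3,480 × 4 × 6 = 5,345,280,000 bytes.
Total = 7,777,637,550 bytes = 7.78 GB.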